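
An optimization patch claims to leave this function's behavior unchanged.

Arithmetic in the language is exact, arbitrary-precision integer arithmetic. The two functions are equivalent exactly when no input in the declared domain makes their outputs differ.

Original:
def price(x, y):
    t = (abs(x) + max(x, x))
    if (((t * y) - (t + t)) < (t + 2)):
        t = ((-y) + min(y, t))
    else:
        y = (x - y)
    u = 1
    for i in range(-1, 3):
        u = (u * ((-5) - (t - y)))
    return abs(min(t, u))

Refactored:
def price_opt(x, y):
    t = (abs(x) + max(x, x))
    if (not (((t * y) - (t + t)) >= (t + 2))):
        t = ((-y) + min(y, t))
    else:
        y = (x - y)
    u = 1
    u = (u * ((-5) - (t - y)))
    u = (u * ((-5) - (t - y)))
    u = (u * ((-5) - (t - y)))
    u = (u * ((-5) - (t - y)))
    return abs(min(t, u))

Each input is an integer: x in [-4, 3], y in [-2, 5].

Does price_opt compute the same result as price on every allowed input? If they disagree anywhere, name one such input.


This is a faithful refactor — statement counts differ; and local variable names differ; and boolean connective usage differs; and arithmetic usage differs; and loop structure differs; and comparison usage differs; and constant usage differs, but the computed results match everywhere.
Tracing x=-2, y=-1: price: t=0, then (((t * y) - (t + t)) < (t + 2)) is true, then t=0, then u=1, then (i=-1), then u=-6, then (i=0), then u=36, then (i=1), then u=-216, then (i=2), then u=1296, then returns 0 | price_opt: t=0, then (not (((t * y) - (t + t)) >= (t + 2))) is true, then t=0, then u=1, then u=-6, then u=36, then u=-216, then u=1296, then returns 0 — matching result 0.
An exhaustive pass over the 64 declared inputs shows identical outputs.
verdict: equivalent


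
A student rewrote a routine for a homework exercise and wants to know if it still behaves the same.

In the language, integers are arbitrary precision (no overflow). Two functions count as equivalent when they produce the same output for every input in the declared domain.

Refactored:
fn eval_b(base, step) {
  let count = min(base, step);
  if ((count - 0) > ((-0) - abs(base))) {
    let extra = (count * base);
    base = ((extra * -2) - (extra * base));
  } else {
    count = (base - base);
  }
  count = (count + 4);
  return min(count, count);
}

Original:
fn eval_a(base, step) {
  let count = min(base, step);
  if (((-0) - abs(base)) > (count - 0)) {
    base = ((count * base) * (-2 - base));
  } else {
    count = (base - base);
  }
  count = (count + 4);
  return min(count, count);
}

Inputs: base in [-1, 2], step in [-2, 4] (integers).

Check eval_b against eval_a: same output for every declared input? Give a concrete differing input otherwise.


On input base=-1, step=-2, eval_a returns 2 while eval_b returns 4.
verdict: not equivalent; witness: base=-1, step=-2


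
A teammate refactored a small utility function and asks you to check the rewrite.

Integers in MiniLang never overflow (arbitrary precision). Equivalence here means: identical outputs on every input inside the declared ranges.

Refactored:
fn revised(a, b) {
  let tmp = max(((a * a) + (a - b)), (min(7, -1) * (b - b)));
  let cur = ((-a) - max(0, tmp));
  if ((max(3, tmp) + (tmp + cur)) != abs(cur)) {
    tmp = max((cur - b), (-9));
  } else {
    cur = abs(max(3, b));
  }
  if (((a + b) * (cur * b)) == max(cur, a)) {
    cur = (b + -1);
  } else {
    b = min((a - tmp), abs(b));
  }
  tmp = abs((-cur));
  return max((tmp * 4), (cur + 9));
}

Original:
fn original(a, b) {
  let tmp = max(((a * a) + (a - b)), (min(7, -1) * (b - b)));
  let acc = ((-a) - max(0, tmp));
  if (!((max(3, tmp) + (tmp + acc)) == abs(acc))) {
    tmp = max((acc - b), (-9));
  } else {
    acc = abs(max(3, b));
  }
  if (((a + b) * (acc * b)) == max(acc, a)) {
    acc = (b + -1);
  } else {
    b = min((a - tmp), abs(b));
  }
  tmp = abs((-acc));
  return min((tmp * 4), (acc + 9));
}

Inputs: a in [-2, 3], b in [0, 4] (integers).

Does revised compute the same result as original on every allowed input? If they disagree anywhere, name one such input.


Take a=-2, b=0.
original: tmp=2, then acc=0, then (!((max(3, tmp) + (tmp + acc)) == abs(acc))) is true, then tmp=0, then (((a + b) * (acc * b)) == max(acc, a)) is true, then acc=-1, then tmp=1, then returns 4
revised: tmp=2, then cur=0, then ((max(3, tmp) + (tmp + cur)) != abs(cur)) is true, then tmp=0, then (((a + b) * (cur * b)) == max(cur, a)) is true, then cur=-1, then tmp=1, then returns 8
4 and 8 differ, so these are not the same function on this domain.
verdict: not equivalent; witness: a=-2, b=0


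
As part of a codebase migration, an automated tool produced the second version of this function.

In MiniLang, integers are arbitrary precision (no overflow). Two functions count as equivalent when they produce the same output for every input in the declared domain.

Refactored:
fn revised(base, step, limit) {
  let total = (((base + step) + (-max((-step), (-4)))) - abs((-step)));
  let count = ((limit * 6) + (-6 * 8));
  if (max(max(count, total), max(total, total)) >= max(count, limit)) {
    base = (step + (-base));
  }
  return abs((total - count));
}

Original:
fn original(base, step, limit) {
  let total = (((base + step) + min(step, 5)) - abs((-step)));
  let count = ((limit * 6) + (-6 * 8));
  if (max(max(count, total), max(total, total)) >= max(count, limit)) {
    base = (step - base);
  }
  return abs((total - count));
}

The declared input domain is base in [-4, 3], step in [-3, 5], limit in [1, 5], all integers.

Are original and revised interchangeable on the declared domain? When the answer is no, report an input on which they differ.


These are not equivalent — on base=-4, step=5, limit=1 the outputs split (43 vs 42).
original: total = 1; count = -42; (max(max(count, total), max(total, total)) >= max(count, limit)) -> true; base = 9; return 43
revised: total = 0; count = -42; (max(max(count, total), max(total, total)) >= max(count, limit)) -> false; return 42
verdict: not equivalent; witness: base=-4, step=5, limit=1


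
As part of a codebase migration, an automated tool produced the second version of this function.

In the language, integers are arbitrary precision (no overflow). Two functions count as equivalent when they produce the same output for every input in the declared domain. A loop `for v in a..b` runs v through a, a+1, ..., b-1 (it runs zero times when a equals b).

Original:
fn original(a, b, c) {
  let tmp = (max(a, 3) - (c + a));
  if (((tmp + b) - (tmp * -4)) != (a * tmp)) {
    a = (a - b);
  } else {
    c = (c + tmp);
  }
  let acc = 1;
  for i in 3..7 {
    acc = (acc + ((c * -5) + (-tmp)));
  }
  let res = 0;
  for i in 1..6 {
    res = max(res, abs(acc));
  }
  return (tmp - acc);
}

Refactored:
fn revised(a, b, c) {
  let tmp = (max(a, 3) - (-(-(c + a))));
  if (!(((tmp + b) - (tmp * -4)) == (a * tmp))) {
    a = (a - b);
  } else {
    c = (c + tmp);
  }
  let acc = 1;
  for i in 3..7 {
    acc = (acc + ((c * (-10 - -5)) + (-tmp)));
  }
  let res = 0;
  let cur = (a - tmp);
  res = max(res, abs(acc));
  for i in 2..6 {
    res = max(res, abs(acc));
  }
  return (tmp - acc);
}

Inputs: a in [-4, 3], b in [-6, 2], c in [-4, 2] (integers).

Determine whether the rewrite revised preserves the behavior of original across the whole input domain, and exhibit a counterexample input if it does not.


Behavior is preserved: although statement counts differ, and comparison usage differs, and min/max/abs usage differs, and constant usage differs, and local variable names differ, and loop structure differs, and boolean connective usage differs, and arithmetic usage differs, the outputs never diverge.
As a probe, take a=0, b=-5, c=-4: original runs tmp = 7; (((tmp + b) - (tmp * -4)) != (a * tmp)) -> true; a = 5; acc = 1; [i=3]; acc = 14; [i=4]; acc = 27; [i=5]; acc = 40; [i=6]; acc = 53; res = 0; [i=1]; res = 53; [i=2]; res = 53; [i=3]; res = 53; [i=4]; res = 53; [i=5]; res = 53; return -46; revised runs tmp = 7; (!(((tmp + b) - (tmp * -4)) == (a * tmp))) -> true; a = 5; acc = 1; [i=3]; acc = 14; [i=4]; acc = 27; [i=5]; acc = 40; [i=6]; acc = 53; res = 0; cur = -2; res = 53; [i=2]; res = 53; [i=3]; res = 53; [i=4]; res = 53; [i=5]; res = 53; return -46; both end at -46.
Across all 504 domain points the two functions coincide.
verdict: equivalent


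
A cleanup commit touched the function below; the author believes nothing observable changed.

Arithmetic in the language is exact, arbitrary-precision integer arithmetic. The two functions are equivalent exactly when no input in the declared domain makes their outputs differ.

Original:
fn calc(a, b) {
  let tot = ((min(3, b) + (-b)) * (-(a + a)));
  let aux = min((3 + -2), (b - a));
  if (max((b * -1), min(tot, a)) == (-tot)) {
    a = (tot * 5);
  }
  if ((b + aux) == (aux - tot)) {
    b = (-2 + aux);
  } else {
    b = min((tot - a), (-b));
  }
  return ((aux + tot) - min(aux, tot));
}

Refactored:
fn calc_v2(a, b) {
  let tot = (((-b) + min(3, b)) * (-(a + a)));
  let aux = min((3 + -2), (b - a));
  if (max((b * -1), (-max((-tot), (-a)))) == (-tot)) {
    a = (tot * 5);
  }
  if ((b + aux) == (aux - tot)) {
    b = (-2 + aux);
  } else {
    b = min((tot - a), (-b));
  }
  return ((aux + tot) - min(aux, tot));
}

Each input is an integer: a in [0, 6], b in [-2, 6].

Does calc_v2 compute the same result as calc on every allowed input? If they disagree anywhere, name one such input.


Comparing the listings, the differences include: min/max/abs usage differs.
One worked example (a=4, b=-2) — calc: tot := 0 | aux := -6 | (max((b * -1), min(tot, a)) == (-tot)): false | ((b + aux) == (aux - tot)): false | b := -4 | result 0; calc_v2: tot := 0 | aux := -6 | (max((b * -1), (-max((-tot), (-a)))) == (-tot)): false | ((b + aux) == (aux - tot)): false | b := -4 | result 0; agreement on 0.
An exhaustive pass over the 63 declared inputs shows identical outputs.
verdict: equivalent


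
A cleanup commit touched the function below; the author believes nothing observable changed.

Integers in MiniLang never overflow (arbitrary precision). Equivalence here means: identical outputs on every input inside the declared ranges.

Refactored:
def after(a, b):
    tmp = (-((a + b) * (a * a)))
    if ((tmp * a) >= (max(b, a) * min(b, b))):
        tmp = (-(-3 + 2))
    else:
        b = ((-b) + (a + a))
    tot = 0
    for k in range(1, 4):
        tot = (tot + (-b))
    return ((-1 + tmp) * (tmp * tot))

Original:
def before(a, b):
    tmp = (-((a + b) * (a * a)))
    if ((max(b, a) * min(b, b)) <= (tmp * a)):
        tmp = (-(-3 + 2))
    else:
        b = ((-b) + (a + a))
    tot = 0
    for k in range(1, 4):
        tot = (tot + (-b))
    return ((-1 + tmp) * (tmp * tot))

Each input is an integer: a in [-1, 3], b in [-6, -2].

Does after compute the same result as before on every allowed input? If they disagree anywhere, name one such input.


Differences: comparison usage differs — yet all 25 inputs agree.
verdict: equivalent


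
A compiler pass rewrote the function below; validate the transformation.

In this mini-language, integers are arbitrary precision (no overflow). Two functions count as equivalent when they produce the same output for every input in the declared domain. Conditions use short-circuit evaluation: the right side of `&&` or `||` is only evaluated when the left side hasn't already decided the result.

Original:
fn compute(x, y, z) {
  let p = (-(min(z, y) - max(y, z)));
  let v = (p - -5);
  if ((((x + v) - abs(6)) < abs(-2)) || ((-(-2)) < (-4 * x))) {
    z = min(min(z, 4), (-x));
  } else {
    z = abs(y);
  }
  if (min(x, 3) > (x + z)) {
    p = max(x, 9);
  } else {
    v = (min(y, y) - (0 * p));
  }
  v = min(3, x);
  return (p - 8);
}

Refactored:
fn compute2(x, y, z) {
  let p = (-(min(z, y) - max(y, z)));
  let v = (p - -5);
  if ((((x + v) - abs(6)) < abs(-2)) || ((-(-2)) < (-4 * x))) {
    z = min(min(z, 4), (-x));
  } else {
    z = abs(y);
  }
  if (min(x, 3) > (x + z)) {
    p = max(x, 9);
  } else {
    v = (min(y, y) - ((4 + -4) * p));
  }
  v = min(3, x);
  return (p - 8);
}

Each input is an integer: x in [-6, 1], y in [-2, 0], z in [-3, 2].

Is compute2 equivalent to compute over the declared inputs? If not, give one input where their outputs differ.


Side by side, the visible changes include: constant usage differs, plus arithmetic usage differs.
Tracing x=-3, y=-2, z=0: compute: p := 2 | v := 7 | ((((x + v) - abs(6)) < abs(-2)) || ((-(-2)) < (-4 * x))): true | z := 0 | (min(x, 3) > (x + z)): false | v := -2 | v := -3 | result -6 | compute2: p := 2 | v := 7 | ((((x + v) - abs(6)) < abs(-2)) || ((-(-2)) < (-4 * x))): true | z := 0 | (min(x, 3) > (x + z)): false | v := -2 | v := -3 | result -6 — matching result -6.
Across all 144 domain points the two functions coincide.
verdict: equivalent


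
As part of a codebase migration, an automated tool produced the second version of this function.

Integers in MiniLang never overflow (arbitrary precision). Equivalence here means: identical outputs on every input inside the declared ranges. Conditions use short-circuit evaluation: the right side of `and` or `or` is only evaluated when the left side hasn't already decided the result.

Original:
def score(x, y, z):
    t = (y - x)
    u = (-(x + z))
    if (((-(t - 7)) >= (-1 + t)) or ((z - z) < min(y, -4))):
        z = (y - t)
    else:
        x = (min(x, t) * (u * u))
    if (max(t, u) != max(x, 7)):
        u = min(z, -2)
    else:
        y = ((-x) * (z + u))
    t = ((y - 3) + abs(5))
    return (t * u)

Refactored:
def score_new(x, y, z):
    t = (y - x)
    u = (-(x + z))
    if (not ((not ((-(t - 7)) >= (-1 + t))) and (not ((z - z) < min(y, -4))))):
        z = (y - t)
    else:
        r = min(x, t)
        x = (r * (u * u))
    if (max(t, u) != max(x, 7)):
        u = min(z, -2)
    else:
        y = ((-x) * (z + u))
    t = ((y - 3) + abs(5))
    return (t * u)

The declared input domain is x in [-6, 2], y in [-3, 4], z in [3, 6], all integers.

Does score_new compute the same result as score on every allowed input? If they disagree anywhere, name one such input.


Behavior is preserved: although statement counts differ; and boolean connective usage differs; and local variable names differ, the outputs never diverge.
One worked example (x=-4, y=-1, z=4) — score: t=3, then u=0, then (((-(t - 7)) >= (-1 + t)) or ((z - z) < min(y, -4))) is true, then z=-4, then (max(t, u) != max(x, 7)) is true, then u=-4, then t=1, then returns -4; score_new: t=3, then u=0, then (not ((not ((-(t - 7)) >= (-1 + t))) and (not ((z - z) < min(y, -4))))) is true, then z=-4, then (max(t, u) != max(x, 7)) is true, then u=-4, then t=1, then returns -4; agreement on -4.
Sweeping the whole domain (288 inputs) finds no disagreement.
verdict: equivalent


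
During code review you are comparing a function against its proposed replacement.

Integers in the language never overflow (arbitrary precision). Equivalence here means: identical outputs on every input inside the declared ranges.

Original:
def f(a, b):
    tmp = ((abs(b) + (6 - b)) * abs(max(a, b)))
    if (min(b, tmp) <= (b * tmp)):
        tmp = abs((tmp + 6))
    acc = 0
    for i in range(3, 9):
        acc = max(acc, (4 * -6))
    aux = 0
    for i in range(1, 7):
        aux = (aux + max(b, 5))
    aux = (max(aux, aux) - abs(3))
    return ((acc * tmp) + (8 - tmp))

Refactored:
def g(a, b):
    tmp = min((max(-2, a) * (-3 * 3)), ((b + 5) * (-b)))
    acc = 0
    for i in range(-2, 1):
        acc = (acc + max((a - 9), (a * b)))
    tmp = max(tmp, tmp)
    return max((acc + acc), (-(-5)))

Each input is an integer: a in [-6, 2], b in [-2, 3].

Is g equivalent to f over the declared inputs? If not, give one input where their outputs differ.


On input a=-6, b=-2, f returns -12 while g returns 72.
verdict: not equivalent; witness: a=-6, b=-2


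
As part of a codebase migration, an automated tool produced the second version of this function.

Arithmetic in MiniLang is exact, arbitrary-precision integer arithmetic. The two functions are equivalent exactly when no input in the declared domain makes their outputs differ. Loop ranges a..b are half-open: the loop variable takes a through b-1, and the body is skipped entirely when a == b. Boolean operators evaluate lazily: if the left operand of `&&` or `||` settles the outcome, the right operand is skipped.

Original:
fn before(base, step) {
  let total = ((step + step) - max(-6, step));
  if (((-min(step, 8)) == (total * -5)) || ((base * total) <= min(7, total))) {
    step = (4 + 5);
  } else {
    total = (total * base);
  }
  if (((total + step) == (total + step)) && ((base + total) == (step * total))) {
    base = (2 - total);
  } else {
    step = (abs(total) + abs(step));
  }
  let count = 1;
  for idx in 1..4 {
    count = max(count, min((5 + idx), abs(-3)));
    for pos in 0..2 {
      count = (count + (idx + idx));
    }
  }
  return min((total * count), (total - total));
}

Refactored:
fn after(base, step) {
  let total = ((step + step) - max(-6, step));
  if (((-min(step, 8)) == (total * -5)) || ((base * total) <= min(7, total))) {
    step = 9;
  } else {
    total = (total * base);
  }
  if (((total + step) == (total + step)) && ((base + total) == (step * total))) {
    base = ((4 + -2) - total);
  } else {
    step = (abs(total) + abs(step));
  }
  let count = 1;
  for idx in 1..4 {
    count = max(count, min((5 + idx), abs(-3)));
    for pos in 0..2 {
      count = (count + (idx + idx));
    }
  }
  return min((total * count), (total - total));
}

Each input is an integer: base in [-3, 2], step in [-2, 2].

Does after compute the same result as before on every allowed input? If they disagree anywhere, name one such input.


Behavior is preserved: although constant usage differs, the outputs never diverge.
As a probe, take base=-3, step=-2: before runs total becomes -2; next (((-min(step, 8)) == (total * -5)) || ((base * total) <= min(7, total))) evaluates to false; next total becomes 6; next (((total + step) == (total + step)) && ((base + total) == (step * total))) evaluates to false; next step becomes 8; next count becomes 1; next at idx=1:; next count becomes 3; next at pos=0:; next count becomes 5; next at pos=1:; next count becomes 7; next at idx=2:; next count becomes 7; next at pos=0:; next count becomes 11; next at pos=1:; next count becomes 15; next at idx=3:; next count becomes 15; next at pos=0:; next count becomes 21; next at pos=1:; next count becomes 27; next final value 0; after runs total becomes -2; next (((-min(step, 8)) == (total * -5)) || ((base * total) <= min(7, total))) evaluates to false; next total becomes 6; next (((total + step) == (total + step)) && ((base + total) == (step * total))) evaluates to false; next step becomes 8; next count becomes 1; next at idx=1:; next count becomes 3; next at pos=0:; next count becomes 5; next at pos=1:; next count becomes 7; next at idx=2:; next count becomes 7; next at pos=0:; next count becomes 11; next at pos=1:; next count becomes 15; next at idx=3:; next count becomes 15; next at pos=0:; next count becomes 21; next at pos=1:; next count becomes 27; next final value 0; both end at 0.
Every one of the 30 inputs gives matching results.
verdict: equivalent


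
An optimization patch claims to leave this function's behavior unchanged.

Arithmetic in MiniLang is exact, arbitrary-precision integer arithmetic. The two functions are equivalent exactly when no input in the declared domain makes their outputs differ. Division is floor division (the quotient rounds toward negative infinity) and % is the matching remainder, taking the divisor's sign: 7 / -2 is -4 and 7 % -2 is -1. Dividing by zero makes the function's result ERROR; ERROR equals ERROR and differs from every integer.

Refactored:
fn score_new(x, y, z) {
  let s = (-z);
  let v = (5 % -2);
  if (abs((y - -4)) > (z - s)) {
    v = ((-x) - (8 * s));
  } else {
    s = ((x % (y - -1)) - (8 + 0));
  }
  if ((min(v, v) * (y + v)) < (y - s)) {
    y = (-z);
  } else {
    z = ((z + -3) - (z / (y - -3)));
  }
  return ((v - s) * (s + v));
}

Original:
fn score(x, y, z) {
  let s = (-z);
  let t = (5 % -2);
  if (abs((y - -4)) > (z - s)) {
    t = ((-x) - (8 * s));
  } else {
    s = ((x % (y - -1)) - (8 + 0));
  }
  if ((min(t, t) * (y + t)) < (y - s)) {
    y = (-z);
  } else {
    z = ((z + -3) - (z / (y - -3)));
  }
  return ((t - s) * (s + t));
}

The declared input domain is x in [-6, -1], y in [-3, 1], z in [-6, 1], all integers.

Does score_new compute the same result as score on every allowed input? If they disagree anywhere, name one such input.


The two are interchangeable: local variable names differ, and every declared input agrees.
One worked example (x=-5, y=-2, z=1) — score: s = -1; t = -1; (abs((y - -4)) > (z - s)) -> false; s = -8; ((min(t, t) * (y + t)) < (y - s)) -> true; y = -1; return -63; score_new: s = -1; v = -1; (abs((y - -4)) > (z - s)) -> false; s = -8; ((min(v, v) * (y + v)) < (y - s)) -> true; y = -1; return -63; agreement on -63.
Across all 240 domain points the two functions coincide.
verdict: equivalent


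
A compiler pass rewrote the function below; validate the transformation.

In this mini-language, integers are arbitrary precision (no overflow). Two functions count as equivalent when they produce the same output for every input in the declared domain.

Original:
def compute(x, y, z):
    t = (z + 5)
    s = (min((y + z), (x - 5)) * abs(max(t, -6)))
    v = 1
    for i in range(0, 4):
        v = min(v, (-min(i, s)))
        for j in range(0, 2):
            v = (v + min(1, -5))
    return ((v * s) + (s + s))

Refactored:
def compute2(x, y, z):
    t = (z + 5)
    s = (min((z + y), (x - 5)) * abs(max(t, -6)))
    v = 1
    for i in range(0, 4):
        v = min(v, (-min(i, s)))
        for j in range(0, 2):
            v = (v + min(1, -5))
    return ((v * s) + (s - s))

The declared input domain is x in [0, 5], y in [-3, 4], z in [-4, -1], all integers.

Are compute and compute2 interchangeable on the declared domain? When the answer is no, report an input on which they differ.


Run the pair on x=0, y=-3, z=-4.
compute: t = 1; s = -7; v = 1; [i=0]; v = 1; [j=0]; v = -4; [j=1]; v = -9; [i=1]; v = -9; [j=0]; v = -14; [j=1]; v = -19; [i=2]; v = -19; [j=0]; v = -24; [j=1]; v = -29; [i=3]; v = -29; [j=0]; v = -34; [j=1]; v = -39; return 259
compute2: t = 1; s = -7; v = 1; [i=0]; v = 1; [j=0]; v = -4; [j=1]; v = -9; [i=1]; v = -9; [j=0]; v = -14; [j=1]; v = -19; [i=2]; v = -19; [j=0]; v = -24; [j=1]; v = -29; [i=3]; v = -29; [j=0]; v = -34; [j=1]; v = -39; return 273
259 vs 273 — the two versions disagree here.
verdict: not equivalent; witness: x=0, y=-3, z=-4


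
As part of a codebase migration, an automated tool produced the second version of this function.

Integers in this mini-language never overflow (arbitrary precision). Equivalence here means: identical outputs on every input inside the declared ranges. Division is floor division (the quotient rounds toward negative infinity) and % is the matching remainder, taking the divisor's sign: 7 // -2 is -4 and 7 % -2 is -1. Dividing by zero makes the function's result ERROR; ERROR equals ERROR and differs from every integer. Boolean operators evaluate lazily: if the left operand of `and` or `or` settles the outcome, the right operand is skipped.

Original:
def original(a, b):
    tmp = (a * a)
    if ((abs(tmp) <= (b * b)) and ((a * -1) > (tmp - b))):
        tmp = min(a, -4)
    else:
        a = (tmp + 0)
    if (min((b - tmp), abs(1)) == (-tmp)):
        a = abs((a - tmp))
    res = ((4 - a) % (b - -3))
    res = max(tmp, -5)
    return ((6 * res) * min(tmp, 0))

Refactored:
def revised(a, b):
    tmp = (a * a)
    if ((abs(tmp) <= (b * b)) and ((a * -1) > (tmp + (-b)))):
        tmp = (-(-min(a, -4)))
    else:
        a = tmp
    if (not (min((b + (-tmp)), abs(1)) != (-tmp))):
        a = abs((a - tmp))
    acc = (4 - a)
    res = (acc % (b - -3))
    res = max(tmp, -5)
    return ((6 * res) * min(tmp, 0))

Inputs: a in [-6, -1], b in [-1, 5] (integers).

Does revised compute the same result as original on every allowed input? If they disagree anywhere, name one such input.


Changes here: boolean connective usage differs, comparison usage differs, constant usage differs, local variable names differ, arithmetic usage differs, statement counts differ; the full 42-point sweep finds no disagreement.
verdict: equivalent


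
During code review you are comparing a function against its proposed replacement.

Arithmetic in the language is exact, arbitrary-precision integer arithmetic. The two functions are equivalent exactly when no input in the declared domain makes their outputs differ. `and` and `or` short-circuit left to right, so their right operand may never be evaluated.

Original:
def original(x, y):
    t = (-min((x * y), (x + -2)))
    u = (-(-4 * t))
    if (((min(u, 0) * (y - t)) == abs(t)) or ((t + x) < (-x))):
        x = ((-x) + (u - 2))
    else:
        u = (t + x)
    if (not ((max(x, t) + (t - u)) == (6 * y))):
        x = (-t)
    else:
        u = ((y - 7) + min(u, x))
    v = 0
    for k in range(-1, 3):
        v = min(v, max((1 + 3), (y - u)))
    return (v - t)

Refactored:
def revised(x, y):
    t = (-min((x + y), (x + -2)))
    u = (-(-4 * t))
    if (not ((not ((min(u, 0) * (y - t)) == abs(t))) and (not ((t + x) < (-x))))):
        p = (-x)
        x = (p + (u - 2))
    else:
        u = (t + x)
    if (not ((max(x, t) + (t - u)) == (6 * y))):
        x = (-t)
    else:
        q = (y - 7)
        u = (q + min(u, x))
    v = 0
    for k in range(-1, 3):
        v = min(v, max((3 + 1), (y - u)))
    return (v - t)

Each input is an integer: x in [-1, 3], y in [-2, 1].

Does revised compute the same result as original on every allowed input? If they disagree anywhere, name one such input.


Try x=1, y=-2.
original: t = 2; u = 8; (((min(u, 0) * (y - t)) == abs(t)) or ((t + x) < (-x))) -> false; u = 3; (not ((max(x, t) + (t - u)) == (6 * y))) -> true; x = -2; v = 0; [k=-1]; v = 0; [k=0]; v = 0; [k=1]; v = 0; [k=2]; v = 0; return -2
revised: t = 1; u = 4; (not ((not ((min(u, 0) * (y - t)) == abs(t))) and (not ((t + x) < (-x))))) -> false; u = 2; (not ((max(x, t) + (t - u)) == (6 * y))) -> true; x = -1; v = 0; [k=-1]; v = 0; [k=0]; v = 0; [k=1]; v = 0; [k=2]; v = 0; return -1
-2 against -1: the behavior changed.
verdict: not equivalent; witness: x=1, y=-2


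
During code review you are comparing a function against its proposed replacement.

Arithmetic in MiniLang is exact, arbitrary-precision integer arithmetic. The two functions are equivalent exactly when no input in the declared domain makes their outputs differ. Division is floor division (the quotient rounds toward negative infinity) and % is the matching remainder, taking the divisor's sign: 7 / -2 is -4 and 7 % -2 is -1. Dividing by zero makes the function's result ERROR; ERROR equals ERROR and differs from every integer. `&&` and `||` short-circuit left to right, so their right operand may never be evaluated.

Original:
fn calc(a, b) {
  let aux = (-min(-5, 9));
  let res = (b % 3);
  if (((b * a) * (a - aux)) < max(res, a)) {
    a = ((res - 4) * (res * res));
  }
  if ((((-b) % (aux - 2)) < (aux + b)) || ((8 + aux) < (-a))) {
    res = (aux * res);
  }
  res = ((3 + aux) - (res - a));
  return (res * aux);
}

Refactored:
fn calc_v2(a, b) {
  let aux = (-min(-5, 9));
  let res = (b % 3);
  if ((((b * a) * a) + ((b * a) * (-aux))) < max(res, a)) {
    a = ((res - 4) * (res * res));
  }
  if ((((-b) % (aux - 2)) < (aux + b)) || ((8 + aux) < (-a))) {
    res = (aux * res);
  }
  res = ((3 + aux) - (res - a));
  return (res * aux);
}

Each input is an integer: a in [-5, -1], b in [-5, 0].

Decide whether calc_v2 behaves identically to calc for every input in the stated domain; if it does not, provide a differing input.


Side by side, the visible changes include: arithmetic usage differs.
One worked example (a=-2, b=-5) — calc: aux = 5; res = 1; (((b * a) * (a - aux)) < max(res, a)) -> true; a = -3; ((((-b) % (aux - 2)) < (aux + b)) || ((8 + aux) < (-a))) -> false; res = 4; return 20; calc_v2: aux = 5; res = 1; ((((b * a) * a) + ((b * a) * (-aux))) < max(res, a)) -> true; a = -3; ((((-b) % (aux - 2)) < (aux + b)) || ((8 + aux) < (-a))) -> false; res = 4; return 20; agreement on 20.
Every one of the 30 inputs gives matching results.
verdict: equivalent


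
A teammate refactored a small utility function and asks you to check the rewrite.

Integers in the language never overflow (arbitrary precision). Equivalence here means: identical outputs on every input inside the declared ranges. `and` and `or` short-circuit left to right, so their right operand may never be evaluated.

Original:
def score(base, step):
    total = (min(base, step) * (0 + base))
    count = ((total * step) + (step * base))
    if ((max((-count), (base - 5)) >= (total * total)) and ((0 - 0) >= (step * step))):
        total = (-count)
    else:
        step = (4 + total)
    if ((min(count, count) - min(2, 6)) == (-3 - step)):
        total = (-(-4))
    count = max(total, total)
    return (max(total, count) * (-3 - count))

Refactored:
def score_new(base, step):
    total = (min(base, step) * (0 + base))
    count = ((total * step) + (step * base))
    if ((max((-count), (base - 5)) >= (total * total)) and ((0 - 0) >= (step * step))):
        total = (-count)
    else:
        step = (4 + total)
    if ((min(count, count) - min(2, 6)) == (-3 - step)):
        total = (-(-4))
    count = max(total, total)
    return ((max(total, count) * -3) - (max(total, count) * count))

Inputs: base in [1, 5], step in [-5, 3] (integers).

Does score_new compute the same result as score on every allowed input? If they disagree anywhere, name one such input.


Comparing the listings, the differences include: min/max/abs usage differs; arithmetic usage differs.
One worked example (base=1, step=2) — score: total = 1; count = 4; ((max((-count), (base - 5)) >= (total * total)) and ((0 - 0) >= (step * step))) -> false; step = 5; ((min(count, count) - min(2, 6)) == (-3 - step)) -> false; count = 1; return -4; score_new: total = 1; count = 4; ((max((-count), (base - 5)) >= (total * total)) and ((0 - 0) >= (step * step))) -> false; step = 5; ((min(count, count) - min(2, 6)) == (-3 - step)) -> false; count = 1; return -4; agreement on -4.
An exhaustive pass over the 45 declared inputs shows identical outputs.
verdict: equivalent


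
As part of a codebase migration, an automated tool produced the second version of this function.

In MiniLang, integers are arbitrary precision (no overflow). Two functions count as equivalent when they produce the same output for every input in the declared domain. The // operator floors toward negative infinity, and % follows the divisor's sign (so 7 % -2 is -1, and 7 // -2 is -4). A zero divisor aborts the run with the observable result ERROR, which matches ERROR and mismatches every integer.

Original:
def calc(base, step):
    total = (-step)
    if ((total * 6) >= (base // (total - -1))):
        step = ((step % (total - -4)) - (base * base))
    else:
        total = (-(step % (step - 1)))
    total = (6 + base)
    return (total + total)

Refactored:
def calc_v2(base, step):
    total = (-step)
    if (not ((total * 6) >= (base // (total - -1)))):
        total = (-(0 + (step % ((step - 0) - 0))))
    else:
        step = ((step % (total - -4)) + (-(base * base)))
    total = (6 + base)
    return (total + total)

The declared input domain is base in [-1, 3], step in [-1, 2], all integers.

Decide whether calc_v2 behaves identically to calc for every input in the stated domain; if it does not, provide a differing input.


Take base=1, step=0.
calc: total becomes 0; next ((total * 6) >= (base // (total - -1))) evaluates to false; next total becomes 0; next total becomes 7; next final value 14
calc_v2: total becomes 0; next (not ((total * 6) >= (base // (total - -1)))) evaluates to true; next hits division by zero so the output is ERROR
14 against ERROR: the behavior changed.
verdict: not equivalent; witness: base=1, step=0


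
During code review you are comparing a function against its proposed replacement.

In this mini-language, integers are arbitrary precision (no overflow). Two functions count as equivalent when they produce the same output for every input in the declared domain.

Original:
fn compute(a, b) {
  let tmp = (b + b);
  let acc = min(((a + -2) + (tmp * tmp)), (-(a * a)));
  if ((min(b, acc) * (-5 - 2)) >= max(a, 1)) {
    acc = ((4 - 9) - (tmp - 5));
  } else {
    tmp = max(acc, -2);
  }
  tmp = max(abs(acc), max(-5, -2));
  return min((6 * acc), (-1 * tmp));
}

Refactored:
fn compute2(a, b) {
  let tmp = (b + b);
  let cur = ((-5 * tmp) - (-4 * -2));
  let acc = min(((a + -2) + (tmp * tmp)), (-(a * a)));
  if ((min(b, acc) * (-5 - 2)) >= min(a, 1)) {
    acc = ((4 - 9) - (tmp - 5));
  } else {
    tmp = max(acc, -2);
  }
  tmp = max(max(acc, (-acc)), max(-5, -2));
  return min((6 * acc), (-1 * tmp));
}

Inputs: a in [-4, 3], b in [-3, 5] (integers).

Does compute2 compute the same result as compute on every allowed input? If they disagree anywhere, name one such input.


Try a=0, b=1.
compute: tmp := 2 | acc := 0 | ((min(b, acc) * (-5 - 2)) >= max(a, 1)): false | tmp := 0 | tmp := 0 | result 0
compute2: tmp := 2 | cur := -18 | acc := 0 | ((min(b, acc) * (-5 - 2)) >= min(a, 1)): true | acc := -2 | tmp := 2 | result -12
0 != -12, so the rewrite changes behavior.
verdict: not equivalent; witness: a=0, b=1


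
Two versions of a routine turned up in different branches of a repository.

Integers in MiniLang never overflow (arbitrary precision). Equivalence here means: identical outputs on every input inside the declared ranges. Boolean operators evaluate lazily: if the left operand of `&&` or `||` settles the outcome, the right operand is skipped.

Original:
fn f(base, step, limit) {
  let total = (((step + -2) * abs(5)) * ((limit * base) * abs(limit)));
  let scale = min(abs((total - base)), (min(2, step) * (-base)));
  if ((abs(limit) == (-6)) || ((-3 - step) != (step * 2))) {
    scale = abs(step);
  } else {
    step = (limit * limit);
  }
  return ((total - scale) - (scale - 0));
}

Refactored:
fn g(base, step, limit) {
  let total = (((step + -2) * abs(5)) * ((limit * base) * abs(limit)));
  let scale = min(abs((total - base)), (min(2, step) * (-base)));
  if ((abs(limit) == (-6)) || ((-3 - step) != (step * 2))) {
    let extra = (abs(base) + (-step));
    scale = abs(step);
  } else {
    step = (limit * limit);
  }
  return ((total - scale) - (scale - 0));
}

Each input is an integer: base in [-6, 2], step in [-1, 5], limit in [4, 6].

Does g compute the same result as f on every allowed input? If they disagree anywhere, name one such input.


Behavior is preserved: although local variable names differ; and min/max/abs usage differs; and arithmetic usage differs; and statement counts differ, the outputs never diverge.
Tracing base=-3, step=3, limit=5: f: total = -375; scale = 6; ((abs(limit) == (-6)) || ((-3 - step) != (step * 2))) -> true; scale = 3; return -381 | g: total = -375; scale = 6; ((abs(limit) == (-6)) || ((-3 - step) != (step * 2))) -> true; extra = 0; scale = 3; return -381 — matching result -381.
Checked all 189 inputs in the declared domain: the outputs agree on every one.
verdict: equivalent


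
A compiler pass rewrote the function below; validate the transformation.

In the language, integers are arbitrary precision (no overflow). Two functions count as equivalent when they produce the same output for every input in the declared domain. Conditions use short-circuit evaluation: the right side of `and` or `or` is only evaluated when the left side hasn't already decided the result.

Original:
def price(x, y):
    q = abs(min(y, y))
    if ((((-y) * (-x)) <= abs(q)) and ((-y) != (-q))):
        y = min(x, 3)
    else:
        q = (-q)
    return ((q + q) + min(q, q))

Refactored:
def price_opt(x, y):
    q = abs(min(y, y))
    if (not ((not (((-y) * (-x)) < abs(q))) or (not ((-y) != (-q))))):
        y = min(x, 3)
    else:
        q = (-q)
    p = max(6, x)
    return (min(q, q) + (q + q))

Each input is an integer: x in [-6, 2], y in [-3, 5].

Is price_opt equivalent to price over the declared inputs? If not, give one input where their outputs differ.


Run the pair on x=-1, y=-3.
price: q becomes 3; next ((((-y) * (-x)) <= abs(q)) and ((-y) != (-q))) evaluates to true; next y becomes -1; next final value 9
price_opt: q becomes 3; next (not ((not (((-y) * (-x)) < abs(q))) or (not ((-y) != (-q))))) evaluates to false; next q becomes -3; next p becomes 6; next final value -9
9 vs -9 — the two versions disagree here.
verdict: not equivalent; witness: x=-1, y=-3


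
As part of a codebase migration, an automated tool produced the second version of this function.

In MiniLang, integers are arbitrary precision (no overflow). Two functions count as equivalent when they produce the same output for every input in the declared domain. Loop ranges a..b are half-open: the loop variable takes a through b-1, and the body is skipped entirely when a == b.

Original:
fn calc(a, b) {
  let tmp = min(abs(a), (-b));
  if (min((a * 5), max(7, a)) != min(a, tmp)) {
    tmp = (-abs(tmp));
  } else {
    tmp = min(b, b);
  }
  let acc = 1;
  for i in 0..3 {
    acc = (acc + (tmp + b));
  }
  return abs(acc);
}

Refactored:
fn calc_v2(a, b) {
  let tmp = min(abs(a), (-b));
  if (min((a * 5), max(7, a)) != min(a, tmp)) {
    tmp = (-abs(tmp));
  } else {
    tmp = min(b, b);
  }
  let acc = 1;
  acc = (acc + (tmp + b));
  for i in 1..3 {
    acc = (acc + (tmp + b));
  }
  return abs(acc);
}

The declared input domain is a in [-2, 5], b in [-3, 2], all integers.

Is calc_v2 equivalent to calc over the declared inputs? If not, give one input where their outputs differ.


Equivalent — the differences include statement counts differ; also arithmetic usage differs; also loop structure differs, yet no declared input distinguishes the two.
One worked example (a=2, b=2) — calc: tmp := -2 | (min((a * 5), max(7, a)) != min(a, tmp)): true | tmp := -2 | acc := 1 | iter i=0: | acc := 1 | iter i=1: | acc := 1 | iter i=2: | acc := 1 | result 1; calc_v2: tmp := -2 | (min((a * 5), max(7, a)) != min(a, tmp)): true | tmp := -2 | acc := 1 | acc := 1 | iter i=1: | acc := 1 | iter i=2: | acc := 1 | result 1; agreement on 1.
Checked all 48 inputs in the declared domain: the outputs agree on every one.
verdict: equivalent


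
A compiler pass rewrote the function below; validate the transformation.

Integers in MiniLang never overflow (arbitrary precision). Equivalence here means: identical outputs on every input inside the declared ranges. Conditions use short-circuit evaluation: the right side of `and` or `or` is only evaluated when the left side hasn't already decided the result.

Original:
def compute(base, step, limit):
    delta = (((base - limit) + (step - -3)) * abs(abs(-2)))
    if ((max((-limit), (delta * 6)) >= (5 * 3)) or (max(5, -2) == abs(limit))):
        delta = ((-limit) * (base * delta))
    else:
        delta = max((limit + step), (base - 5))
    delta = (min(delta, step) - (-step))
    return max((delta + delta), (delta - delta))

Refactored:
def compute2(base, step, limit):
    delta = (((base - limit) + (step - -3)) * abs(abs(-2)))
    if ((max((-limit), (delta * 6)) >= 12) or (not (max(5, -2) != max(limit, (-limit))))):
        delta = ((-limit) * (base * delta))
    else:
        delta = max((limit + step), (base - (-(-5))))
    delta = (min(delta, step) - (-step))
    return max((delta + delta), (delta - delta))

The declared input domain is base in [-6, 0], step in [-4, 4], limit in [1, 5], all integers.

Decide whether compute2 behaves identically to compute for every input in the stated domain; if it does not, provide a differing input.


There is a counterexample at base=0, step=1, limit=3: 4 on one side, 2 on the other.
compute: delta = 2; ((max((-limit), (delta * 6)) >= (5 * 3)) or (max(5, -2) == abs(limit))) -> false; delta = 4; delta = 2; return 4
compute2: delta = 2; ((max((-limit), (delta * 6)) >= 12) or (not (max(5, -2) != max(limit, (-limit))))) -> true; delta = 0; delta = 1; return 2
verdict: not equivalent; witness: base=0, step=1, limit=3


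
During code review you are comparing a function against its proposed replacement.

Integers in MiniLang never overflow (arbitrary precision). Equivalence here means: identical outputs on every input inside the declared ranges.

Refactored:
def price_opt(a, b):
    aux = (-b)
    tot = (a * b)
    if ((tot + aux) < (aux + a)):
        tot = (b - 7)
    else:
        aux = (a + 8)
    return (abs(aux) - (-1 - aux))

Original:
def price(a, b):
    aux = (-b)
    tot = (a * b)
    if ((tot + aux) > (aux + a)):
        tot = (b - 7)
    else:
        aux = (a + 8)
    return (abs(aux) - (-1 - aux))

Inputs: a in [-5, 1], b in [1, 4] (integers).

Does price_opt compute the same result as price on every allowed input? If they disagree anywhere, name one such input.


Consider the input a=-5, b=2.
price: aux = -2; tot = -10; ((tot + aux) > (aux + a)) -> false; aux = 3; return 7
price_opt: aux = -2; tot = -10; ((tot + aux) < (aux + a)) -> true; tot = -5; return 1
7 and 1 differ, so these are not the same function on this domain.
verdict: not equivalent; witness: a=-5, b=2
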